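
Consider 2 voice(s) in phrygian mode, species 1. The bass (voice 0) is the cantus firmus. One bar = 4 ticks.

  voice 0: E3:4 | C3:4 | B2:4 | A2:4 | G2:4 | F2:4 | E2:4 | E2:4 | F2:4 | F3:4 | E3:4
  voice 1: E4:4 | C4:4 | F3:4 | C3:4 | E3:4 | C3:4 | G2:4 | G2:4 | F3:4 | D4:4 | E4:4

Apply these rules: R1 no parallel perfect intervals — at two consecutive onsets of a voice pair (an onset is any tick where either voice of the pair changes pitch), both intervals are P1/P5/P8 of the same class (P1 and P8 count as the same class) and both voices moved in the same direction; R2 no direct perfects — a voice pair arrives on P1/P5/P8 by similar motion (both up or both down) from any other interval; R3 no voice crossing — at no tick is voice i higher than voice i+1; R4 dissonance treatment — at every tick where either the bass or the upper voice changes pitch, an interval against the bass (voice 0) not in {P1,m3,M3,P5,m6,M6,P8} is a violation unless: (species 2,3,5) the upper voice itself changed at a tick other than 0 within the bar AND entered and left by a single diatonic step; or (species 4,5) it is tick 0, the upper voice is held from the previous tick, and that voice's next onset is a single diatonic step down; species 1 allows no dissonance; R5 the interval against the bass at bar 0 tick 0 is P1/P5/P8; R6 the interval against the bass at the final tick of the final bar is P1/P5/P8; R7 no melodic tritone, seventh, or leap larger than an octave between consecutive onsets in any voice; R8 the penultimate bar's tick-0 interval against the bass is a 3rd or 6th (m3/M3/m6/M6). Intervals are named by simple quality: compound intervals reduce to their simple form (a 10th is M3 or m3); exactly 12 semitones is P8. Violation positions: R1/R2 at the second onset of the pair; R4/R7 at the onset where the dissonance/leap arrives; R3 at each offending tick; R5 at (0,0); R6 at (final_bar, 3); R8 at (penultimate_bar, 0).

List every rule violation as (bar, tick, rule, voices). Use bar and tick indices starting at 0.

bar 0: v0=E3 v1=E4 downbeat P8
bar 1: v0=C3 v1=C4 downbeat P8
bar 2: v0=B2 v1=F3 downbeat TT
bar 3: v0=A2 v1=C3 downbeat m3
bar 4: v0=G2 v1=E3 downbeat M6
bar 5: v0=F2 v1=C3 downbeat P5
bar 6: v0=E2 v1=G2 downbeat m3
bar 7: v0=E2 v1=G2 downbeat m3
bar 8: v0=F2 v1=F3 downbeat P8
bar 9: v0=F3 v1=D4 downbeat M6
bar 10: v0=E3 v1=E4 downbeat P8
  -> R1 @ bar 1 tick 0 v(0, 1): E3/E4 P8 -> C3/C4 P8 similar
  -> R4 @ bar 2 tick 0 v(0, 1): B2/F3 TT untreated
  -> R2 @ bar 5 tick 0 v(0, 1): G2/E3 M6 -> F2/C3 P5 similar
  -> R2 @ bar 8 tick 0 v(0, 1): E2/G2 m3 -> F2/F3 P8 similar
  -> R7 @ bar 8 tick 0 v(1,): G2->F3 leap 10st

(1, 0, R1, (0, 1))
(2, 0, R4, (0, 1))
(5, 0, R2, (0, 1))
(8, 0, R2, (0, 1))
(8, 0, R7, (1,))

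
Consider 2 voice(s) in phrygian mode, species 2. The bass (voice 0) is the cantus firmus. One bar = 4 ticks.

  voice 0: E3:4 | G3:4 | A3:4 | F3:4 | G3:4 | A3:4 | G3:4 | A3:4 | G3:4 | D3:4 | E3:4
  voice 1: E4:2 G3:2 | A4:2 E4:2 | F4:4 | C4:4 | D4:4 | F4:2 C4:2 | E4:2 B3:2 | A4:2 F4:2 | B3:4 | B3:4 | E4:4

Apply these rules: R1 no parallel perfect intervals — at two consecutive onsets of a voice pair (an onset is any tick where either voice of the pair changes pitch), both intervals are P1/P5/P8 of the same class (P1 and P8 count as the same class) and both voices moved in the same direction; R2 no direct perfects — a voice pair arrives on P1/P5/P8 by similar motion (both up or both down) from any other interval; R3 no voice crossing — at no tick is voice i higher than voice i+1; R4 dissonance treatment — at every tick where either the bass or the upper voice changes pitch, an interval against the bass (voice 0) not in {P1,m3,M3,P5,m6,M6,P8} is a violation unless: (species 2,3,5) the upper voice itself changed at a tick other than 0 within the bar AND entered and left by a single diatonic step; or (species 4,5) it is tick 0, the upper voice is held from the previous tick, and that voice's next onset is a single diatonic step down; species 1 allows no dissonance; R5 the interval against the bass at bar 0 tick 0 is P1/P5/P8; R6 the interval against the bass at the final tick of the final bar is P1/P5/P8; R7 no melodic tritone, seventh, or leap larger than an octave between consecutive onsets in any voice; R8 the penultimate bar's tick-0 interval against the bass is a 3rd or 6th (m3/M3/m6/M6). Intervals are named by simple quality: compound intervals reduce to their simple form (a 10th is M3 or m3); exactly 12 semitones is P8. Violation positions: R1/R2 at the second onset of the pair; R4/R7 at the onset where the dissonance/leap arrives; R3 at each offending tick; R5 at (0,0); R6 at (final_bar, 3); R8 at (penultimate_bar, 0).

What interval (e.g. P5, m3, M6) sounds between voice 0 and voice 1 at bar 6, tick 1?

M6

voice 0=G3 voice 1=E4 -> M6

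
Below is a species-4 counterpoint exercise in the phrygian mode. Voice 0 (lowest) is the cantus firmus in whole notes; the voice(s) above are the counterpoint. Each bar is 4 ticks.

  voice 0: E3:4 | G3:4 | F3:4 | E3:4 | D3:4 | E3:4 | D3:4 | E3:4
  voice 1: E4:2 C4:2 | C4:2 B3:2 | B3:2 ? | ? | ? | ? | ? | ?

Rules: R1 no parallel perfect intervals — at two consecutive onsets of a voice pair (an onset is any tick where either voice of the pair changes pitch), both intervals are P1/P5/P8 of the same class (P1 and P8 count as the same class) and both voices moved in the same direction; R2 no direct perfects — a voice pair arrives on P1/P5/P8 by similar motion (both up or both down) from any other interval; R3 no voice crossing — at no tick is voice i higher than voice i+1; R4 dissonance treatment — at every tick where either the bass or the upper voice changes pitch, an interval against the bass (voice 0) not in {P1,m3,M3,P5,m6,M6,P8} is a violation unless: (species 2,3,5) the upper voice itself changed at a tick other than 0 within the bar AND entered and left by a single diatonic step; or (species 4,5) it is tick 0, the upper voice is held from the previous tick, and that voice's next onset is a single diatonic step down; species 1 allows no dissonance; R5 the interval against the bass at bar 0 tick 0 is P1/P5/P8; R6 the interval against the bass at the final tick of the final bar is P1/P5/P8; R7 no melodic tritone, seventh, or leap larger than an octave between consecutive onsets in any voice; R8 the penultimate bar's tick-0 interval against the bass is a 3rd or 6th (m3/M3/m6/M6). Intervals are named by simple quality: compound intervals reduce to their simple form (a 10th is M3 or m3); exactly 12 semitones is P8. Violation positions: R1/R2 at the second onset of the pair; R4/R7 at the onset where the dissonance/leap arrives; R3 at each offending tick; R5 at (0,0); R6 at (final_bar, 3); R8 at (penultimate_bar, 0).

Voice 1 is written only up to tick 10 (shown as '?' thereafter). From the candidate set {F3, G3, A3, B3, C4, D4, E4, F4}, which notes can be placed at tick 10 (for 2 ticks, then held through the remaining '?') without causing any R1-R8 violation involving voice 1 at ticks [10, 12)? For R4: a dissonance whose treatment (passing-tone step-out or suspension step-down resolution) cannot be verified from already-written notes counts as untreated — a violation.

{A3, B3, C4, D4}

F3: violates R7
G3: violates R4
A3: legal
B3: legal
C4: legal
D4: legal
E4: violates R4
F4: violates R7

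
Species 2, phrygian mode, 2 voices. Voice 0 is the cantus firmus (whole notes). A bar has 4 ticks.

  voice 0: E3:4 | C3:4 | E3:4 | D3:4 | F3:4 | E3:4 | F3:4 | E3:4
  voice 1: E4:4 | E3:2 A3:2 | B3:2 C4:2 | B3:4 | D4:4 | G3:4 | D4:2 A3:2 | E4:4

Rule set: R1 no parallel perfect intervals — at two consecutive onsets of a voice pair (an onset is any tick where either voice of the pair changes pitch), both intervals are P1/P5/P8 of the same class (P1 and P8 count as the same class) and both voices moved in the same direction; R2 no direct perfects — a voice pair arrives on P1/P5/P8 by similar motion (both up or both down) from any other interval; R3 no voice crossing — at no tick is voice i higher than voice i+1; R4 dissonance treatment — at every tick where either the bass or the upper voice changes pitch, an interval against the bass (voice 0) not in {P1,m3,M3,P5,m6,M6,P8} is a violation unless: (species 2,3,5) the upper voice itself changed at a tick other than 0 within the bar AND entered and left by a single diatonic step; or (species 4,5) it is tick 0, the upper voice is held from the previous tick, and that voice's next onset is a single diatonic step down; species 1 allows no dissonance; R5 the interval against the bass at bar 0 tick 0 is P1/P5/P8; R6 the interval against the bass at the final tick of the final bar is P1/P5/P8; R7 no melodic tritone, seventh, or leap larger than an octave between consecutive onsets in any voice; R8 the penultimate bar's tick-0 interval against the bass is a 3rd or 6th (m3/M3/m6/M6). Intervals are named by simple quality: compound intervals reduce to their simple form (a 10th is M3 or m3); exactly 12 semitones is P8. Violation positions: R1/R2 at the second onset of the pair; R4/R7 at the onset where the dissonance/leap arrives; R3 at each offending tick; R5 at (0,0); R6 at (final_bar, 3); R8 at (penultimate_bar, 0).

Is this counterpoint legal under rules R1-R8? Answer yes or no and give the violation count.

bar 0: v0=E3 v1=E4 (P8)
bar 1: v0=C3 v1=E3 (M3)
bar 2: v0=E3 v1=B3 (P5)
bar 3: v0=D3 v1=B3 (M6)
bar 4: v0=F3 v1=D4 (M6)
bar 5: v0=E3 v1=G3 (m3)
bar 6: v0=F3 v1=D4 (M6)
bar 7: v0=E3 v1=E4 (P8)
  R2 @ bar2.0: C3/A3 M6 -> E3/B3 P5 similar

No (1 violations)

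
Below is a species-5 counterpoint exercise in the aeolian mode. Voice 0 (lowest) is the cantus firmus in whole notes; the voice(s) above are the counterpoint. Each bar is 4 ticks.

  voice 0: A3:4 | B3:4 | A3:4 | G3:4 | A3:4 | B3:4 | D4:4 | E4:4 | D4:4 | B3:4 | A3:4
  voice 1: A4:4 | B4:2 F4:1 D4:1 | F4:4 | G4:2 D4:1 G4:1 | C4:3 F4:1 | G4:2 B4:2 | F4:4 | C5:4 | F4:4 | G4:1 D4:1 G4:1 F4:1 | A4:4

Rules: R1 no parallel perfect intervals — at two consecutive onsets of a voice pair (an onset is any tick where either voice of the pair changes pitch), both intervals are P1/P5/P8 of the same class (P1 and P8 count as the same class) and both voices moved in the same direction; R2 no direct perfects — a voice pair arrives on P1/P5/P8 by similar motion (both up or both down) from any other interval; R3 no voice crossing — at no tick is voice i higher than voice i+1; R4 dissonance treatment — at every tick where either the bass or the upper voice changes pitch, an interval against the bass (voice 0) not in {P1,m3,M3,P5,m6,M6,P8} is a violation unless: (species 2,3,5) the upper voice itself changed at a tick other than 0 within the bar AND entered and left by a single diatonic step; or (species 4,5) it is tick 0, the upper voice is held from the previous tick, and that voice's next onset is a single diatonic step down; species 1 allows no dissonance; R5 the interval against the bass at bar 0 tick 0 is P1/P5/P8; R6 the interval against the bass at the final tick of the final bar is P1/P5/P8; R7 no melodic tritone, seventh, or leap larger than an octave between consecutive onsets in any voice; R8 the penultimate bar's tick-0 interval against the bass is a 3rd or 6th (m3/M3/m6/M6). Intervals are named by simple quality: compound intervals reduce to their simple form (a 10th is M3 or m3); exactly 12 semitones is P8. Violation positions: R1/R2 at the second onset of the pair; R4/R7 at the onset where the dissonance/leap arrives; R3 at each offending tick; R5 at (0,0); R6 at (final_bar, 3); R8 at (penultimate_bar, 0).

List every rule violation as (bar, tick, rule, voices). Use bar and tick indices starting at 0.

bar 0: v0=A3 v1=A4 downbeat P8
bar 1: v0=B3 v1=B4 downbeat P8
bar 2: v0=A3 v1=F4 downbeat m6
bar 3: v0=G3 v1=G4 downbeat P8
bar 4: v0=A3 v1=C4 downbeat m3
bar 5: v0=B3 v1=G4 downbeat m6
bar 6: v0=D4 v1=F4 downbeat m3
bar 7: v0=E4 v1=C5 downbeat m6
bar 8: v0=D4 v1=F4 downbeat m3
bar 9: v0=B3 v1=G4 downbeat m6
bar 10: v0=A3 v1=A4 downbeat P8
  -> R1 @ bar 1 tick 0 v(0, 1): A3/A4 P8 -> B3/B4 P8 similar
  -> R4 @ bar 1 tick 2 v(0, 1): B3/F4 TT untreated
  -> R7 @ bar 1 tick 2 v(1,): B4->F4 leap 6st
  -> R7 @ bar 6 tick 0 v(1,): B4->F4 leap 6st
  -> R4 @ bar 9 tick 3 v(0, 1): B3/F4 TT untreated

(1, 0, R1, (0, 1))
(1, 2, R4, (0, 1))
(1, 2, R7, (1,))
(6, 0, R7, (1,))
(9, 3, R4, (0, 1))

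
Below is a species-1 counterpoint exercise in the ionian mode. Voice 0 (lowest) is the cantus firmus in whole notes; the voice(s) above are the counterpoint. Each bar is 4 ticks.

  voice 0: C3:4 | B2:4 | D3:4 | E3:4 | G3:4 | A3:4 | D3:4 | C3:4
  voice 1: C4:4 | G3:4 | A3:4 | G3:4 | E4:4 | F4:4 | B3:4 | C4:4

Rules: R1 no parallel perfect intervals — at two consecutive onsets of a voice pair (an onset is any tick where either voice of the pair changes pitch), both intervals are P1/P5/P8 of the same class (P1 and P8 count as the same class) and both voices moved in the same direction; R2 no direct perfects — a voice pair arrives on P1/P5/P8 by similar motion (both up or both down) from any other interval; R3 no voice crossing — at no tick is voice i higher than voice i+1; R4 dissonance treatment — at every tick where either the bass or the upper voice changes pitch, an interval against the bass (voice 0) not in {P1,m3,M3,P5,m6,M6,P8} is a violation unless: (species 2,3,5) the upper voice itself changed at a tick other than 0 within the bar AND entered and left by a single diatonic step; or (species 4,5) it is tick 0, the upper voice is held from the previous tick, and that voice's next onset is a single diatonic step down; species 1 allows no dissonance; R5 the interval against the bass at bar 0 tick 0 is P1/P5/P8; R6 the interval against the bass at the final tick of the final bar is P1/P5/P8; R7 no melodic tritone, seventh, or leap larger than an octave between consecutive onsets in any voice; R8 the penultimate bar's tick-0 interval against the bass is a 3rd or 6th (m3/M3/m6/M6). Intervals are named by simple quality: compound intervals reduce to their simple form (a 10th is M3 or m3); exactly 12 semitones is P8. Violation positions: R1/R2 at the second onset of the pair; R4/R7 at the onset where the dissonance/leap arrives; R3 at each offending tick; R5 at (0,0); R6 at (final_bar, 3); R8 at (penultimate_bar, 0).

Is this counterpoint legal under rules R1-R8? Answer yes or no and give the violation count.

bar 0: v0=C3 v1=C4 (P8)
bar 1: v0=B2 v1=G3 (m6)
bar 2: v0=D3 v1=A3 (P5)
bar 3: v0=E3 v1=G3 (m3)
bar 4: v0=G3 v1=E4 (M6)
bar 5: v0=A3 v1=F4 (m6)
bar 6: v0=D3 v1=B3 (M6)
bar 7: v0=C3 v1=C4 (P8)
  R2 @ bar2.0: B2/G3 m6 -> D3/A3 P5 similar
  R7 @ bar6.0: F4->B3 leap 6st

No (2 violations)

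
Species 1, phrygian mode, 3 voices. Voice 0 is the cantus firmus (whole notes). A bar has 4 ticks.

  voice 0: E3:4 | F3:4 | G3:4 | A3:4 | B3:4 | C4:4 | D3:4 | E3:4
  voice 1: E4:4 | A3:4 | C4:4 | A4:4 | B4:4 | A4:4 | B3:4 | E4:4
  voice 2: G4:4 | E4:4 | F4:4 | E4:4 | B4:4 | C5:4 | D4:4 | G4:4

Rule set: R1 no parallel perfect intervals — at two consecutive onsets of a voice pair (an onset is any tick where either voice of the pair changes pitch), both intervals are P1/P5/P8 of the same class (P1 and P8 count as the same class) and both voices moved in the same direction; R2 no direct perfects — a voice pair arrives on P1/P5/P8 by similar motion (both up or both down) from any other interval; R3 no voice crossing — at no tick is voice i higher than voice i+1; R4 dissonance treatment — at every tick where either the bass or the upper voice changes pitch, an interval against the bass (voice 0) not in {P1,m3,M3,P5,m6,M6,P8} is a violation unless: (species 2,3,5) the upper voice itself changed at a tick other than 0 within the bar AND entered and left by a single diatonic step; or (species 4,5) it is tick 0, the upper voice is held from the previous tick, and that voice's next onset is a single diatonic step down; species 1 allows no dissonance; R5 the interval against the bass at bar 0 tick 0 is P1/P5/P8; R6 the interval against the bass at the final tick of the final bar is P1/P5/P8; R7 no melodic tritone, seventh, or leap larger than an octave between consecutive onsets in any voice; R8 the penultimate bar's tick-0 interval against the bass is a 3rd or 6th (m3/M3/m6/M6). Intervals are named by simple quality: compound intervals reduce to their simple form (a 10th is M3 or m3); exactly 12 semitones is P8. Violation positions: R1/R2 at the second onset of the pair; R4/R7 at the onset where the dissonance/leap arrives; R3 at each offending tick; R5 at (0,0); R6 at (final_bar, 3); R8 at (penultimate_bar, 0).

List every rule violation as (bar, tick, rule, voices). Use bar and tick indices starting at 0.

(0, 0, R5, (0, 2))
(1, 0, R2, (1, 2))
(1, 0, R4, (0, 2))
(2, 0, R4, (0, 1))
(2, 0, R4, (0, 2))
(3, 0, R2, (0, 1))
(3, 0, R3, (1, 2))
(3, 1, R3, (1, 2))
(3, 2, R3, (1, 2))
(3, 3, R3, (1, 2))
(4, 0, R1, (0, 1))
(4, 0, R2, (0, 2))
(4, 0, R2, (1, 2))
(5, 0, R1, (0, 2))
(6, 0, R1, (0, 2))
(6, 0, R7, (0,))
(6, 0, R7, (1,))
(6, 0, R7, (2,))
(6, 0, R8, (0, 2))
(7, 0, R2, (0, 1))
(7, 3, R6, (0, 2))

bar 0: v0=E3 v1=E4 v2=G4 downbeat m3
bar 1: v0=F3 v1=A3 v2=E4 downbeat M7
bar 2: v0=G3 v1=C4 v2=F4 downbeat m7
bar 3: v0=A3 v1=A4 v2=E4 downbeat P5
bar 4: v0=B3 v1=B4 v2=B4 downbeat P8
bar 5: v0=C4 v1=A4 v2=C5 downbeat P8
bar 6: v0=D3 v1=B3 v2=D4 downbeat P8
bar 7: v0=E3 v1=E4 v2=G4 downbeat m3
  -> R5 @ bar 0 tick 0 v(0, 2): opens on m3
  -> R2 @ bar 1 tick 0 v(1, 2): E4/G4 m3 -> A3/E4 P5 similar
  -> R4 @ bar 1 tick 0 v(0, 2): F3/E4 M7 untreated
  -> R4 @ bar 2 tick 0 v(0, 1): G3/C4 P4 untreated
  -> R4 @ bar 2 tick 0 v(0, 2): G3/F4 m7 untreated
  -> R2 @ bar 3 tick 0 v(0, 1): G3/C4 P4 -> A3/A4 P8 similar
  -> R3 @ bar 3 tick 0 v(1, 2): A4 above E4
  -> R3 @ bar 3 tick 1 v(1, 2): A4 above E4
  -> R3 @ bar 3 tick 2 v(1, 2): A4 above E4
  -> R3 @ bar 3 tick 3 v(1, 2): A4 above E4
  -> R1 @ bar 4 tick 0 v(0, 1): A3/A4 P8 -> B3/B4 P8 similar
  -> R2 @ bar 4 tick 0 v(0, 2): A3/E4 P5 -> B3/B4 P8 similar
  -> R2 @ bar 4 tick 0 v(1, 2): A4/E4 P4 -> B4/B4 P1 similar
  -> R1 @ bar 5 tick 0 v(0, 2): B3/B4 P8 -> C4/C5 P8 similar
  -> R1 @ bar 6 tick 0 v(0, 2): C4/C5 P8 -> D3/D4 P8 similar
  -> R7 @ bar 6 tick 0 v(0,): C4->D3 leap 10st
  -> R7 @ bar 6 tick 0 v(1,): A4->B3 leap 10st
  -> R7 @ bar 6 tick 0 v(2,): C5->D4 leap 10st
  -> R8 @ bar 6 tick 0 v(0, 2): penult P8 not 3rd/6th
  -> R2 @ bar 7 tick 0 v(0, 1): D3/B3 M6 -> E3/E4 P8 similar
  -> R6 @ bar 7 tick 3 v(0, 2): closes on m3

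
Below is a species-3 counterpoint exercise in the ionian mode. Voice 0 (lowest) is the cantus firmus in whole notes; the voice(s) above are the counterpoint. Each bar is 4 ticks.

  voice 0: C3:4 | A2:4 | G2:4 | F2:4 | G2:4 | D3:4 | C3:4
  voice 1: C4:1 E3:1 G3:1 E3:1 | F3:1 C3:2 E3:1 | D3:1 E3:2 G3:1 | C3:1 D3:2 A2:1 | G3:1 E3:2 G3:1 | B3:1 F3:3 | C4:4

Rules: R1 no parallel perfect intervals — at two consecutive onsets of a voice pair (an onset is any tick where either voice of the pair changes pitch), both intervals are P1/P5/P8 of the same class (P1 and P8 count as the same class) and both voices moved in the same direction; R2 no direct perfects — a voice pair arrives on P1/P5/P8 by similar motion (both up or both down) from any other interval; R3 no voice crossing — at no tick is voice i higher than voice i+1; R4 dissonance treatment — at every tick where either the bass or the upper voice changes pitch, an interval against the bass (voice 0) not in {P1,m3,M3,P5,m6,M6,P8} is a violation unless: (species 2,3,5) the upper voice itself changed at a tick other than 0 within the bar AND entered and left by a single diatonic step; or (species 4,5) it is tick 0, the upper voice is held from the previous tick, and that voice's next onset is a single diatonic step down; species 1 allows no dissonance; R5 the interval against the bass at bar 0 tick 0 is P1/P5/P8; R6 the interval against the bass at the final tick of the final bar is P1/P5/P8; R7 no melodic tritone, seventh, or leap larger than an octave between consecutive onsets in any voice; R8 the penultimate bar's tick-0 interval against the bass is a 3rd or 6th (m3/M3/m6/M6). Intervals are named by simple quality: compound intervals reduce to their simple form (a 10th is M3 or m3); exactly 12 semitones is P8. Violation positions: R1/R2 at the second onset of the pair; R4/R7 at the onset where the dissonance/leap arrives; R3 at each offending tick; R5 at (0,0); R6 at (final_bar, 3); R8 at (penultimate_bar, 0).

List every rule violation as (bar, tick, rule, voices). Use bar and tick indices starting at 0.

(2, 0, R1, (0, 1))
(3, 0, R2, (0, 1))
(4, 0, R2, (0, 1))
(4, 0, R7, (1,))
(5, 1, R7, (1,))

bar 0: v0=C3 v1=C4 downbeat P8
bar 1: v0=A2 v1=F3 downbeat m6
bar 2: v0=G2 v1=D3 downbeat P5
bar 3: v0=F2 v1=C3 downbeat P5
bar 4: v0=G2 v1=G3 downbeat P8
bar 5: v0=D3 v1=B3 downbeat M6
bar 6: v0=C3 v1=C4 downbeat P8
  -> R1 @ bar 2 tick 0 v(0, 1): A2/E3 P5 -> G2/D3 P5 similar
  -> R2 @ bar 3 tick 0 v(0, 1): G2/G3 P8 -> F2/C3 P5 similar
  -> R2 @ bar 4 tick 0 v(0, 1): F2/A2 M3 -> G2/G3 P8 similar
  -> R7 @ bar 4 tick 0 v(1,): A2->G3 leap 10st
  -> R7 @ bar 5 tick 1 v(1,): B3->F3 leap 6st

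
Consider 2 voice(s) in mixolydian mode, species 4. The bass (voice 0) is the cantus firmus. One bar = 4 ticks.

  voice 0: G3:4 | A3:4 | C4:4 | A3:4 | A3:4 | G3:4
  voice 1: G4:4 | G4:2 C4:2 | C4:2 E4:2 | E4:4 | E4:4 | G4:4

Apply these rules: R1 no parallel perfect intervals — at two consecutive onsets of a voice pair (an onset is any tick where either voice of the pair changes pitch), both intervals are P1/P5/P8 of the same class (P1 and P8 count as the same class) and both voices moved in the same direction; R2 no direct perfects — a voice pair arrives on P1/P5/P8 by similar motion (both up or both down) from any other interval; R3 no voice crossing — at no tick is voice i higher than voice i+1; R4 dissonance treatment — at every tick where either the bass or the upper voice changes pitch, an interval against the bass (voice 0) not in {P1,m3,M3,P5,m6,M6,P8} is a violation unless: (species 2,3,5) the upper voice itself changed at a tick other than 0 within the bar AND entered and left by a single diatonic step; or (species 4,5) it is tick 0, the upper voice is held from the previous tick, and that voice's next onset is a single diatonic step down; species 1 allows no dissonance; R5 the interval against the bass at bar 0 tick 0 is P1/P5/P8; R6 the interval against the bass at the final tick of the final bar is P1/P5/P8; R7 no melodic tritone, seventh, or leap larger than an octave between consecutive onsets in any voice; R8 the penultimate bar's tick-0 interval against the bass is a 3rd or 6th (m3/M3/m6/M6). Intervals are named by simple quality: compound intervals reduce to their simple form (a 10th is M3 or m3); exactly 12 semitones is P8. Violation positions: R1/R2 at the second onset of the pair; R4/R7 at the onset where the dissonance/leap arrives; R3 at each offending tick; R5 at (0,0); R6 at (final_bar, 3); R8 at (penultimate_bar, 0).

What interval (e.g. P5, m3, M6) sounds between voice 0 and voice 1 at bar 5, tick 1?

voice 0=G3 voice 1=G4 -> P8

P8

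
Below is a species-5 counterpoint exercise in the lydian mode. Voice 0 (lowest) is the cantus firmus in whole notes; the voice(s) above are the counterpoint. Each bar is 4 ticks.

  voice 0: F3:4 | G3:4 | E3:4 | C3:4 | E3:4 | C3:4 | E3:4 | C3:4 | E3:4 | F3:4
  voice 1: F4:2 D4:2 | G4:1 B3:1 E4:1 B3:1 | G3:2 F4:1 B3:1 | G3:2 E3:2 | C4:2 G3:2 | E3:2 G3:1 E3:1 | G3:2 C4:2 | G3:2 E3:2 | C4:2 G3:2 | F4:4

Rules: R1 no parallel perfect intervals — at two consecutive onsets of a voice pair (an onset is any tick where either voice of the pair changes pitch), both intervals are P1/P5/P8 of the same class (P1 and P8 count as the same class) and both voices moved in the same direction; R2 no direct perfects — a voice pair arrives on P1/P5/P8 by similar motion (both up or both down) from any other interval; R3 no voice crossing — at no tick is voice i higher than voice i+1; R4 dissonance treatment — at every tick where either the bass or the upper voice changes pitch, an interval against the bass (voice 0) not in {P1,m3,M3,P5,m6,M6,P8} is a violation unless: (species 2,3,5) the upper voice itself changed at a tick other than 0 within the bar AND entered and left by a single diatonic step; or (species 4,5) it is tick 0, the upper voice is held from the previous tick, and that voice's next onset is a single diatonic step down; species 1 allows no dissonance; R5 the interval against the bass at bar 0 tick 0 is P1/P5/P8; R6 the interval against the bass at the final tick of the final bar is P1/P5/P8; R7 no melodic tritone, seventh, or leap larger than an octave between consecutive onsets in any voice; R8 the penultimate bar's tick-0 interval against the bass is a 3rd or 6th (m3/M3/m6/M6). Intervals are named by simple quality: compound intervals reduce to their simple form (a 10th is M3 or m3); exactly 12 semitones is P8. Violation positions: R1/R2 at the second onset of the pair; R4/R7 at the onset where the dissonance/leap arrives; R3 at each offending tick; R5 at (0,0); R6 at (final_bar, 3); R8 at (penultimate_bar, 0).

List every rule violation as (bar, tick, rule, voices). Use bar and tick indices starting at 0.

bar 0: v0=F3 v1=F4 downbeat P8
bar 1: v0=G3 v1=G4 downbeat P8
bar 2: v0=E3 v1=G3 downbeat m3
bar 3: v0=C3 v1=G3 downbeat P5
bar 4: v0=E3 v1=C4 downbeat m6
bar 5: v0=C3 v1=E3 downbeat M3
bar 6: v0=E3 v1=G3 downbeat m3
bar 7: v0=C3 v1=G3 downbeat P5
bar 8: v0=E3 v1=C4 downbeat m6
bar 9: v0=F3 v1=F4 downbeat P8
  -> R2 @ bar 1 tick 0 v(0, 1): F3/D4 M6 -> G3/G4 P8 similar
  -> R4 @ bar 2 tick 2 v(0, 1): E3/F4 m2 untreated
  -> R7 @ bar 2 tick 2 v(1,): G3->F4 leap 10st
  -> R7 @ bar 2 tick 3 v(1,): F4->B3 leap 6st
  -> R1 @ bar 3 tick 0 v(0, 1): E3/B3 P5 -> C3/G3 P5 similar
  -> R2 @ bar 7 tick 0 v(0, 1): E3/C4 m6 -> C3/G3 P5 similar
  -> R2 @ bar 9 tick 0 v(0, 1): E3/G3 m3 -> F3/F4 P8 similar
  -> R7 @ bar 9 tick 0 v(1,): G3->F4 leap 10st

(1, 0, R2, (0, 1))
(2, 2, R4, (0, 1))
(2, 2, R7, (1,))
(2, 3, R7, (1,))
(3, 0, R1, (0, 1))
(7, 0, R2, (0, 1))
(9, 0, R2, (0, 1))
(9, 0, R7, (1,))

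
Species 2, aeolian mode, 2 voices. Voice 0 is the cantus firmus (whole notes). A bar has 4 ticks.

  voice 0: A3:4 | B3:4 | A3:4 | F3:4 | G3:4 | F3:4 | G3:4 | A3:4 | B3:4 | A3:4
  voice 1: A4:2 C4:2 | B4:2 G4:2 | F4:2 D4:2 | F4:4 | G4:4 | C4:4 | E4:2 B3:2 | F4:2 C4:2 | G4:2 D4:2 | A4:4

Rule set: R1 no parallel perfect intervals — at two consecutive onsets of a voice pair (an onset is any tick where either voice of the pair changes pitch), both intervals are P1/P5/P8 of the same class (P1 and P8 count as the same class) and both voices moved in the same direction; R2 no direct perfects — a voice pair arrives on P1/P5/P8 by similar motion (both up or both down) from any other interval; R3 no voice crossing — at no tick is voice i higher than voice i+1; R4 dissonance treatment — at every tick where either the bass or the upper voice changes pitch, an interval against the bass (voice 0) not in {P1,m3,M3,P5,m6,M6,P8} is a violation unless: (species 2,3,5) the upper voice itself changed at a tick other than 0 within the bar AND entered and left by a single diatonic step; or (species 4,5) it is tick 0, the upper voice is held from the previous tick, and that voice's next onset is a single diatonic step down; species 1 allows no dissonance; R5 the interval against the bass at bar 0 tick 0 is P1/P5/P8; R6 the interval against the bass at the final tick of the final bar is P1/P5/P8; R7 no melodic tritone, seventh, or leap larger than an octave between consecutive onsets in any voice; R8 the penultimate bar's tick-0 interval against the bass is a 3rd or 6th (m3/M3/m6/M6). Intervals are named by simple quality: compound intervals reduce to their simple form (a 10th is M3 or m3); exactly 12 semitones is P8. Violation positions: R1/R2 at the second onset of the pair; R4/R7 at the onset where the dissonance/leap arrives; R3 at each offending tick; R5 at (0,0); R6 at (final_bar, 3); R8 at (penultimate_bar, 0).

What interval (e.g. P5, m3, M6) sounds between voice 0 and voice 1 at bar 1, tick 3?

voice 0=B3 voice 1=G4 -> m6

m6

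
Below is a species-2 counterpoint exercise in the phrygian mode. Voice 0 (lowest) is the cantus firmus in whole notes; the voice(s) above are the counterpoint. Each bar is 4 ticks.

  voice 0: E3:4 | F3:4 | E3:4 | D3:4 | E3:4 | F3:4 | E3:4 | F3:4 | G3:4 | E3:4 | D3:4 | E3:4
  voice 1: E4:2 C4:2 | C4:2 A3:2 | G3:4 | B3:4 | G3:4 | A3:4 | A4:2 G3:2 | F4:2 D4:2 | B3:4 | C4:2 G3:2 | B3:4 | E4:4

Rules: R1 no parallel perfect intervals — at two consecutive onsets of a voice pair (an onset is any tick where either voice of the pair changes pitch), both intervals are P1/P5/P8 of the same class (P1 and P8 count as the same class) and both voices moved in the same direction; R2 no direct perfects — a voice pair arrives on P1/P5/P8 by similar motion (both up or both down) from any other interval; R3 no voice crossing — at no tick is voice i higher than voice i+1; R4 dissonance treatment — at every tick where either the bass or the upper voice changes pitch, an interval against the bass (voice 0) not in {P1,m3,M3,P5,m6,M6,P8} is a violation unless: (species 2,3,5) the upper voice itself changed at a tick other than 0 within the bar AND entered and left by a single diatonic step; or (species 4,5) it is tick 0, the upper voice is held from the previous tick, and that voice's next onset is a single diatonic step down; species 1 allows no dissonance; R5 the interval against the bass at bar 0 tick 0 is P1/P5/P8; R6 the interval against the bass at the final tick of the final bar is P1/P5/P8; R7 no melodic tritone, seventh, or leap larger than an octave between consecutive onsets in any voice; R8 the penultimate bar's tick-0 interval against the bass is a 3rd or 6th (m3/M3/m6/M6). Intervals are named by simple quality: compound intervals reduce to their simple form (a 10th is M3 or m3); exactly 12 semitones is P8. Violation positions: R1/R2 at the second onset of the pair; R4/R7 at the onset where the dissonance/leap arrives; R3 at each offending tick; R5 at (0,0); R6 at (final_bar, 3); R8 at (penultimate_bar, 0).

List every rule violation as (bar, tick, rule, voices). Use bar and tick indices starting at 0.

bar 0: v0=E3 v1=E4 downbeat P8
bar 1: v0=F3 v1=C4 downbeat P5
bar 2: v0=E3 v1=G3 downbeat m3
bar 3: v0=D3 v1=B3 downbeat M6
bar 4: v0=E3 v1=G3 downbeat m3
bar 5: v0=F3 v1=A3 downbeat M3
bar 6: v0=E3 v1=A4 downbeat P4
bar 7: v0=F3 v1=F4 downbeat P8
bar 8: v0=G3 v1=B3 downbeat M3
bar 9: v0=E3 v1=C4 downbeat m6
bar 10: v0=D3 v1=B3 downbeat M6
bar 11: v0=E3 v1=E4 downbeat P8
  -> R4 @ bar 6 tick 0 v(0, 1): E3/A4 P4 untreated
  -> R7 @ bar 6 tick 2 v(1,): A4->G3 leap 14st
  -> R2 @ bar 7 tick 0 v(0, 1): E3/G3 m3 -> F3/F4 P8 similar
  -> R7 @ bar 7 tick 0 v(1,): G3->F4 leap 10st
  -> R2 @ bar 11 tick 0 v(0, 1): D3/B3 M6 -> E3/E4 P8 similar

(6, 0, R4, (0, 1))
(6, 2, R7, (1,))
(7, 0, R2, (0, 1))
(7, 0, R7, (1,))
(11, 0, R2, (0, 1))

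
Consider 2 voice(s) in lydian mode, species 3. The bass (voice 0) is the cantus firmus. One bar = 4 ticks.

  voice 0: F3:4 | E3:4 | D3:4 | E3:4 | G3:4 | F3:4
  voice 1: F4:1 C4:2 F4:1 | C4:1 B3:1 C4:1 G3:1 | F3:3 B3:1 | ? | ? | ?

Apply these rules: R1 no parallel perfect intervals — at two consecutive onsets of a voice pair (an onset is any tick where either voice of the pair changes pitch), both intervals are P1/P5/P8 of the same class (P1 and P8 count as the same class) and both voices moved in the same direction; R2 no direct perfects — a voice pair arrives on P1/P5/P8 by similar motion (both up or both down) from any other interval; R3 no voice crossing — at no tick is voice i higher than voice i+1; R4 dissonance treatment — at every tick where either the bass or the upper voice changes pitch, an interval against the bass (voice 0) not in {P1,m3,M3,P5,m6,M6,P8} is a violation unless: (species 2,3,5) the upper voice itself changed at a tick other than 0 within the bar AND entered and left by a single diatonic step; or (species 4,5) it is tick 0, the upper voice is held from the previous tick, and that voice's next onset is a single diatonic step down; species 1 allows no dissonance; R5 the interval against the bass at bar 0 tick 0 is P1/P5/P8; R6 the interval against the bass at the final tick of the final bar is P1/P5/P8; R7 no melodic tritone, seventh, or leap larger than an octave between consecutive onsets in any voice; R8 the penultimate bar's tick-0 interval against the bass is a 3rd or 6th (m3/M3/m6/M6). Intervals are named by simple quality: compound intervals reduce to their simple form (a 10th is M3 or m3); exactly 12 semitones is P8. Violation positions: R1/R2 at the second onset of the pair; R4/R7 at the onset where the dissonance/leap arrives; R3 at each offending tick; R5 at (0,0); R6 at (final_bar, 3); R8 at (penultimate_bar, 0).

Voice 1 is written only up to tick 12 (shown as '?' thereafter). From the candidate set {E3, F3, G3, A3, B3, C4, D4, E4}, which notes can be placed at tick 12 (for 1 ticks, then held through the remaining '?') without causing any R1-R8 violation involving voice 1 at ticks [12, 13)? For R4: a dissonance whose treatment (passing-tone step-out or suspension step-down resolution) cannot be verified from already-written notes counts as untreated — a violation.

E3: legal
F3: violates R4,R7
G3: legal
A3: violates R4
B3: legal
C4: legal
D4: violates R4
E4: violates R2

{B3, C4, E3, G3}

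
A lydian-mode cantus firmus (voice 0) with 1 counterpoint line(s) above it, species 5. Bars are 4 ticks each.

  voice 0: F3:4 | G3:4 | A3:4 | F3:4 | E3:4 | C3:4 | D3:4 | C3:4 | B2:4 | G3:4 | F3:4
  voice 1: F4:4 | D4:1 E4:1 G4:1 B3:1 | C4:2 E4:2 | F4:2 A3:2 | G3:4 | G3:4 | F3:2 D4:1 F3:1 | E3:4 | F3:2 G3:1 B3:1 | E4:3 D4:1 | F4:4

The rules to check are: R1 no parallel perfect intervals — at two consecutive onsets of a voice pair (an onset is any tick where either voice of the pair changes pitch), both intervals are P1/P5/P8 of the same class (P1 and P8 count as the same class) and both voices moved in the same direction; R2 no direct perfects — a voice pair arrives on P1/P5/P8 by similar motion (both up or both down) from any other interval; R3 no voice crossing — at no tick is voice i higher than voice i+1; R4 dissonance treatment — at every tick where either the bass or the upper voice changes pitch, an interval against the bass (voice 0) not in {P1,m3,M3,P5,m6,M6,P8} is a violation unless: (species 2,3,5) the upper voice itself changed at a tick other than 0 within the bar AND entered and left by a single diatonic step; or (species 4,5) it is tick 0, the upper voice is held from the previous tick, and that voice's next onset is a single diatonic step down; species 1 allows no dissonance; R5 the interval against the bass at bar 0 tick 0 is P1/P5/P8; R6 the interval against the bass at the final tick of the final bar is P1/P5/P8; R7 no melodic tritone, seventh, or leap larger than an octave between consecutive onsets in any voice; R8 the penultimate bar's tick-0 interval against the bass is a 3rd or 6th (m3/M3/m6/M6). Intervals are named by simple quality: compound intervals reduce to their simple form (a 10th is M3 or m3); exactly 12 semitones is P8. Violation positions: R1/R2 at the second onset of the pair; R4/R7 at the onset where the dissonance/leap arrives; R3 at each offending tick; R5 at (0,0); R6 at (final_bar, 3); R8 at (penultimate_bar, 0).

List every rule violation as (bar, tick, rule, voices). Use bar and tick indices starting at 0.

(8, 0, R4, (0, 1))

bar 0: v0=F3 v1=F4 downbeat P8
bar 1: v0=G3 v1=D4 downbeat P5
bar 2: v0=A3 v1=C4 downbeat m3
bar 3: v0=F3 v1=F4 downbeat P8
bar 4: v0=E3 v1=G3 downbeat m3
bar 5: v0=C3 v1=G3 downbeat P5
bar 6: v0=D3 v1=F3 downbeat m3
bar 7: v0=C3 v1=E3 downbeat M3
bar 8: v0=B2 v1=F3 downbeat TT
bar 9: v0=G3 v1=E4 downbeat M6
bar 10: v0=F3 v1=F4 downbeat P8
  -> R4 @ bar 8 tick 0 v(0, 1): B2/F3 TT untreated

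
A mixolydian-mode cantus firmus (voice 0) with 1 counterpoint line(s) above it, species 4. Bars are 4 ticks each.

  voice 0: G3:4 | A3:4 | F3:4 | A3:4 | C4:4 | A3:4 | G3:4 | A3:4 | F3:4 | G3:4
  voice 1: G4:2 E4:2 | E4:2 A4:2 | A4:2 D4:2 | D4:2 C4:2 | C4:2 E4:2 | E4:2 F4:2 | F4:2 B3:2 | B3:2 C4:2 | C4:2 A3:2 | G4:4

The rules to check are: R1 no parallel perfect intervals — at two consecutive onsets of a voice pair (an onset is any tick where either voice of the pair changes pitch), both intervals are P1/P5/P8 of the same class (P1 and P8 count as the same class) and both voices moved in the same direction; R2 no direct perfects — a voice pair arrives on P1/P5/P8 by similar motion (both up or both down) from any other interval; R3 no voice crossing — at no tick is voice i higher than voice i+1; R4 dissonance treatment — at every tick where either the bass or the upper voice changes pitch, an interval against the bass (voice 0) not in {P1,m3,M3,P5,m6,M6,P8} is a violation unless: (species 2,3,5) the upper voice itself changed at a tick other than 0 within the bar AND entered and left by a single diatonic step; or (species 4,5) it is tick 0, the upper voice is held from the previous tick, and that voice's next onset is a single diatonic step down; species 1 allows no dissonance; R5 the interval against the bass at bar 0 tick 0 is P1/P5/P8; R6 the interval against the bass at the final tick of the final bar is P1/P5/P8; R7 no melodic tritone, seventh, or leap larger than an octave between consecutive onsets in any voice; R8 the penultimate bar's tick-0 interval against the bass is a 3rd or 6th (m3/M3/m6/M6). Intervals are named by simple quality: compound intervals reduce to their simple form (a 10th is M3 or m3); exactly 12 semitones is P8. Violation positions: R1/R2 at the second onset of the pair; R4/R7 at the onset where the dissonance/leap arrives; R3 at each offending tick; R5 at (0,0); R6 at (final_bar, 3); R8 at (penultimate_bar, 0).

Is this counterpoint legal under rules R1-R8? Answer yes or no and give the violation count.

No (6 violations)

bar 0: v0=G3 v1=G4 (P8)
bar 1: v0=A3 v1=E4 (P5)
bar 2: v0=F3 v1=A4 (M3)
bar 3: v0=A3 v1=D4 (P4)
bar 4: v0=C4 v1=C4 (P1)
bar 5: v0=A3 v1=E4 (P5)
bar 6: v0=G3 v1=F4 (m7)
bar 7: v0=A3 v1=B3 (M2)
bar 8: v0=F3 v1=C4 (P5)
bar 9: v0=G3 v1=G4 (P8)
  R4 @ bar6.0: G3/F4 m7 untreated
  R7 @ bar6.2: F4->B3 leap 6st
  R4 @ bar7.0: A3/B3 M2 untreated
  R8 @ bar8.0: penult P5 not 3rd/6th
  R2 @ bar9.0: F3/A3 M3 -> G3/G4 P8 similar
  R7 @ bar9.0: A3->G4 leap 10st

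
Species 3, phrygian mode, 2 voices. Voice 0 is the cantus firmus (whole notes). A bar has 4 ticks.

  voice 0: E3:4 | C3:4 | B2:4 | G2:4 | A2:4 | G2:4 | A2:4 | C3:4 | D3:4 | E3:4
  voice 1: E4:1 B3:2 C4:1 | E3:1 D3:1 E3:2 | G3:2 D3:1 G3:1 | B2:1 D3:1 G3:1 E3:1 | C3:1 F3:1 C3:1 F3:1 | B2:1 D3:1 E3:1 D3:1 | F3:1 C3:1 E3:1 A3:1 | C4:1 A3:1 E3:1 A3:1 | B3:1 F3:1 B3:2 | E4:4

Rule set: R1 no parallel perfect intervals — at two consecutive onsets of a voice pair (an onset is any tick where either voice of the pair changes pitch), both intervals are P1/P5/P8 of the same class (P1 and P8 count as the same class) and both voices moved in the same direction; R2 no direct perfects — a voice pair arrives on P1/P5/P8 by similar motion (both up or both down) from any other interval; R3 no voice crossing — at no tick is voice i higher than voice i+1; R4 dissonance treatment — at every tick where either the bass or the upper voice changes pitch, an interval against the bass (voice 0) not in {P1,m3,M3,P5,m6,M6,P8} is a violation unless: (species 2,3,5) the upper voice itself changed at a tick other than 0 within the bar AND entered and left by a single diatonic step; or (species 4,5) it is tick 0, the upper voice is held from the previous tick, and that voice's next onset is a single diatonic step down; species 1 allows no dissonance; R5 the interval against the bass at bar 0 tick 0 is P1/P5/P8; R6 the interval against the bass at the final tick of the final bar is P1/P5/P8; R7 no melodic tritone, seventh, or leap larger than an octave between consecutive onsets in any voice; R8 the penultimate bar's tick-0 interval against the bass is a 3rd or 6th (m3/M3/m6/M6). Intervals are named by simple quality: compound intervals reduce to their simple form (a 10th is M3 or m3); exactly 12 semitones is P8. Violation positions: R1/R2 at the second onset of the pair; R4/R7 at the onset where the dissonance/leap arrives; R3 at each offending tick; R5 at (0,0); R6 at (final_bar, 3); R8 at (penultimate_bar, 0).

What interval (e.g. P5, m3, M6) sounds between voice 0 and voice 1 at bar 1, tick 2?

M3

voice 0=C3 voice 1=E3 -> M3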